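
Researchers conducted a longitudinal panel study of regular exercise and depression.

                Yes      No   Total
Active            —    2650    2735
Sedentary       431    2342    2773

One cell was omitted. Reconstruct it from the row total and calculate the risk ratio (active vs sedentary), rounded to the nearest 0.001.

0.200

The missing cell is in the exposed row: 2735 − 2650 = 85.
So a = 85, b = 2650, c = 431, d = 2342.
RR = [a/(a+b)] / [c/(c+d)] = (85/2735) / (431/2773) = 0.03108/0.15543 = 0.19996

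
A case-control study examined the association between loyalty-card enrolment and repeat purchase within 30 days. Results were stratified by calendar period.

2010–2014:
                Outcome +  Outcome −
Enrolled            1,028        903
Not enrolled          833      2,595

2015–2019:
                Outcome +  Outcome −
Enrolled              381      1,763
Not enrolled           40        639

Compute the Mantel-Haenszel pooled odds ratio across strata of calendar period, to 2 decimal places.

3.53

OR_MH = Σ(aᵢdᵢ/nᵢ) / Σ(bᵢcᵢ/nᵢ), where nᵢ is the stratum total.
Stratum 1 (2010–2014): n = 5359; a·d/n = 1028·2595/5359 = 497.7906; b·c/n = 903·833/5359 = 140.3618
Stratum 2 (2015–2019): n = 2823; a·d/n = 381·639/2823 = 86.2412; b·c/n = 1763·40/2823 = 24.9805
OR_MH = (497.7906 + 86.2412) / (140.3618 + 24.9805) = 584.0319 / 165.3423 = 3.53226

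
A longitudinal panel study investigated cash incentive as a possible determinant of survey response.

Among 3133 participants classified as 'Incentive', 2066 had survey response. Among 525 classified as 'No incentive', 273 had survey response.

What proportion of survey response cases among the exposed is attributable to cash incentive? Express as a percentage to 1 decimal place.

21.1

From the description: a = 2066, b = 1067, c = 273, d = 252.
Risk in exposed = 2066/3133 = 0.65943; risk in unexposed = 273/525 = 0.52000.
RR = 0.65943/0.52000 = 1.26814
AR% = (RR − 1)/RR × 100 = (1.26814 − 1)/1.26814 × 100 = 21.1442%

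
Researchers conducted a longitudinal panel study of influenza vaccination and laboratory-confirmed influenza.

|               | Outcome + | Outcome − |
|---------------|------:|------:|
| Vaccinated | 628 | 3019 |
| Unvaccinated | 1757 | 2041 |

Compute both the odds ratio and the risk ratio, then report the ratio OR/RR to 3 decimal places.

0.649

Cells: a = 628, b = 3019, c = 1757, d = 2041.
OR = (628·2041)/(3019·1757) = 1281748/5304383 = 0.24164
Risk in exposed = 628/3647 = 0.17220; risk in unexposed = 1757/3798 = 0.46261; RR = 0.37223
OR/RR = 0.24164 / 0.37223 = 0.64917
The outcome is not rare, so the OR lies further from 1 than the RR.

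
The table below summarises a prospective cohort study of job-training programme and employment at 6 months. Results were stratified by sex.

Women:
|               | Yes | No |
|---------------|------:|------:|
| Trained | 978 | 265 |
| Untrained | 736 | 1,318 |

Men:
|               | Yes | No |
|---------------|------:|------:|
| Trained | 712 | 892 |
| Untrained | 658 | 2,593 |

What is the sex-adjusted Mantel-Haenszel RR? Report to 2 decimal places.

2.19

RR_MH = Σ(aᵢ·n₀ᵢ/nᵢ) / Σ(cᵢ·n₁ᵢ/nᵢ), with n₁ᵢ = aᵢ+bᵢ (exposed), n₀ᵢ = cᵢ+dᵢ (unexposed), nᵢ = n₁ᵢ+n₀ᵢ.
Stratum 1 (Women): n₁ = 1243, n₀ = 2054, n = 3297; a·n₀/n = 978·2054/3297 = 609.2848; c·n₁/n = 736·1243/3297 = 277.4789
Stratum 2 (Men): n₁ = 1604, n₀ = 3251, n = 4855; a·n₀/n = 712·3251/4855 = 476.7687; c·n₁/n = 658·1604/4855 = 217.3907
RR_MH = (609.2848 + 476.7687) / (277.4789 + 217.3907) = 1086.0535 / 494.8697 = 2.19463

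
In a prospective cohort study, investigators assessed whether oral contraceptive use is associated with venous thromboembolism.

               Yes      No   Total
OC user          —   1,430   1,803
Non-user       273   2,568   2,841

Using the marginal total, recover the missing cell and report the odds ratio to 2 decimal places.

2.45

The missing cell is in the exposed row: 1803 − 1430 = 373.
So a = 373, b = 1430, c = 273, d = 2568.
OR = (a·d)/(b·c) = (373 × 2568) / (1430 × 273) = 957864 / 390390 = 2.45361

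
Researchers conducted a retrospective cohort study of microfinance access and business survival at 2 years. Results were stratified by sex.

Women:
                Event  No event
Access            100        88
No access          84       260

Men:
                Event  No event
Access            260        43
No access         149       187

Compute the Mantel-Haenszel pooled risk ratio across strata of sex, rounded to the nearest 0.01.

2.01

RR_MH = Σ(aᵢ·n₀ᵢ/nᵢ) / Σ(cᵢ·n₁ᵢ/nᵢ), with n₁ᵢ = aᵢ+bᵢ (exposed), n₀ᵢ = cᵢ+dᵢ (unexposed), nᵢ = n₁ᵢ+n₀ᵢ.
Stratum 1 (Women): n₁ = 188, n₀ = 344, n = 532; a·n₀/n = 100·344/532 = 64.6617; c·n₁/n = 84·188/532 = 29.6842
Stratum 2 (Men): n₁ = 303, n₀ = 336, n = 639; a·n₀/n = 260·336/639 = 136.7136; c·n₁/n = 149·303/639 = 70.6526
RR_MH = (64.6617 + 136.7136) / (29.6842 + 70.6526) = 201.3753 / 100.3368 = 2.00699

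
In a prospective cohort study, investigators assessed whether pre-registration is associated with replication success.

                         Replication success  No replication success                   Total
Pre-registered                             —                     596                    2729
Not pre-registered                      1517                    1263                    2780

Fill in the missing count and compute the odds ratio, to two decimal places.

2.98

The missing cell is in the exposed row: 2729 − 596 = 2133.
So a = 2133, b = 596, c = 1517, d = 1263.
OR = (a·d)/(b·c) = (2133 × 1263) / (596 × 1517) = 2693979 / 904132 = 2.97963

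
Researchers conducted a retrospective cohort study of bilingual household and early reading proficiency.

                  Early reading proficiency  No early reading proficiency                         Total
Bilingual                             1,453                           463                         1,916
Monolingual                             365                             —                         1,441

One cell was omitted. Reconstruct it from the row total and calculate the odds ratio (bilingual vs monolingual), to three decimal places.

The missing cell is in the unexposed row: 1441 − 365 = 1076.
So a = 1453, b = 463, c = 365, d = 1076.
OR = (a·d)/(b·c) = (1453 × 1076) / (463 × 365) = 1563428 / 168995 = 9.25133

9.251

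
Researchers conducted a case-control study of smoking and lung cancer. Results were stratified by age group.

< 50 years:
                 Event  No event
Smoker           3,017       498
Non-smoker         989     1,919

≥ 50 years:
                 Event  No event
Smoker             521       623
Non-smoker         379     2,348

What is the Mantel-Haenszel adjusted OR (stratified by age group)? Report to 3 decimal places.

8.842

OR_MH = Σ(aᵢdᵢ/nᵢ) / Σ(bᵢcᵢ/nᵢ), where nᵢ is the stratum total.
Stratum 1 (< 50 years): n = 6423; a·d/n = 3017·1919/6423 = 901.3892; b·c/n = 498·989/6423 = 76.6810
Stratum 2 (≥ 50 years): n = 3871; a·d/n = 521·2348/3871 = 316.0186; b·c/n = 623·379/3871 = 60.9964
OR_MH = (901.3892 + 316.0186) / (76.6810 + 60.9964) = 1217.4078 / 137.6774 = 8.84247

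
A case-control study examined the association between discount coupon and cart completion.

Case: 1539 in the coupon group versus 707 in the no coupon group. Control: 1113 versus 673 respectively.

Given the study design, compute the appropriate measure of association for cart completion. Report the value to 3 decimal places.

1.316

From the description: a = 1539, b = 1113, c = 707, d = 673.
This is a case-control study: participants were sampled on outcome status, so risks in the source population cannot be estimated directly — relative risk is not valid here. The odds ratio is the appropriate measure.
OR = (a·d)/(b·c) = (1539 × 673) / (1113 × 707) = 1035747 / 786891 = 1.31625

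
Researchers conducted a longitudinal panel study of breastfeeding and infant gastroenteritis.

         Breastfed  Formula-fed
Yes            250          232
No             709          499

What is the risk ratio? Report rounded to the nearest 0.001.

Reading the table with exposure as columns: a = 250 (Breastfed, case), b = 709 (Breastfed, non-case), c = 232 (Formula-fed, case), d = 499.
Risk in exposed = 250/959 = 0.26069; risk in unexposed = 232/731 = 0.31737.
RR = 0.26069 / 0.31737 = 0.82139
The risk is 18% lower among the exposed than among the unexposed.

0.821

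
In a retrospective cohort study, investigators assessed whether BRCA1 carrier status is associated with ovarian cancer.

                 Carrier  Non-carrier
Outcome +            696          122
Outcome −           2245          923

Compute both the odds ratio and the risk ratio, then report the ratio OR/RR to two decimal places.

Reading the table with exposure as columns: a = 696 (Carrier, case), b = 2245 (Carrier, non-case), c = 122 (Non-carrier, case), d = 923.
OR = (696·923)/(2245·122) = 642408/273890 = 2.34550
Risk in exposed = 696/2941 = 0.23665; risk in unexposed = 122/1045 = 0.11675; RR = 2.02708
OR/RR = 2.34550 / 2.02708 = 1.15708
The outcome is not rare, so the OR lies further from 1 than the RR.

1.16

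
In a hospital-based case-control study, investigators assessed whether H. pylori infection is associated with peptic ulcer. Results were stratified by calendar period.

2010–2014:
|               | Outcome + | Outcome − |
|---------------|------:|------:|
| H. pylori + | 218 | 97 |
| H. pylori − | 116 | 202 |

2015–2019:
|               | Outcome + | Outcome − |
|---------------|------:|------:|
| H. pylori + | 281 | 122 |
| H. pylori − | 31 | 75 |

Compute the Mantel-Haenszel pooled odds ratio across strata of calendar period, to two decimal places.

4.40

OR_MH = Σ(aᵢdᵢ/nᵢ) / Σ(bᵢcᵢ/nᵢ), where nᵢ is the stratum total.
Stratum 1 (2010–2014): n = 633; a·d/n = 218·202/633 = 69.5671; b·c/n = 97·116/633 = 17.7757
Stratum 2 (2015–2019): n = 509; a·d/n = 281·75/509 = 41.4047; b·c/n = 122·31/509 = 7.4303
OR_MH = (69.5671 + 41.4047) / (17.7757 + 7.4303) = 110.9719 / 25.2059 = 4.40261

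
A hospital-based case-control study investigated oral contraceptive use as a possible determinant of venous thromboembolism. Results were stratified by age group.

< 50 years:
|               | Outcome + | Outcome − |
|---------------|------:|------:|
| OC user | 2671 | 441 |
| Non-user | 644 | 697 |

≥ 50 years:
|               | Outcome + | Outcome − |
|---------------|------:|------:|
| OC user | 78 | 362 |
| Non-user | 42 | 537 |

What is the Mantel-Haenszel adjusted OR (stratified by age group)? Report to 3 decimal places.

5.835

OR_MH = Σ(aᵢdᵢ/nᵢ) / Σ(bᵢcᵢ/nᵢ), where nᵢ is the stratum total.
Stratum 1 (< 50 years): n = 4453; a·d/n = 2671·697/4453 = 418.0748; b·c/n = 441·644/4453 = 63.7781
Stratum 2 (≥ 50 years): n = 1019; a·d/n = 78·537/1019 = 41.1050; b·c/n = 362·42/1019 = 14.9205
OR_MH = (418.0748 + 41.1050) / (63.7781 + 14.9205) = 459.1798 / 78.6986 = 5.83466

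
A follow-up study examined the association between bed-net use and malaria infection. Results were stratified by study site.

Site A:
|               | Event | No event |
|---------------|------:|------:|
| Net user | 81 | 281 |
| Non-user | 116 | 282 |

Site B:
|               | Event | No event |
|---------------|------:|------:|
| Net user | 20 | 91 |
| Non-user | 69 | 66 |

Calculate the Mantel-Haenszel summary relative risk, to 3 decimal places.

RR_MH = Σ(aᵢ·n₀ᵢ/nᵢ) / Σ(cᵢ·n₁ᵢ/nᵢ), with n₁ᵢ = aᵢ+bᵢ (exposed), n₀ᵢ = cᵢ+dᵢ (unexposed), nᵢ = n₁ᵢ+n₀ᵢ.
Stratum 1 (Site A): n₁ = 362, n₀ = 398, n = 760; a·n₀/n = 81·398/760 = 42.4184; c·n₁/n = 116·362/760 = 55.2526
Stratum 2 (Site B): n₁ = 111, n₀ = 135, n = 246; a·n₀/n = 20·135/246 = 10.9756; c·n₁/n = 69·111/246 = 31.1341
RR_MH = (42.4184 + 10.9756) / (55.2526 + 31.1341) = 53.3940 / 86.3868 = 0.61808

0.618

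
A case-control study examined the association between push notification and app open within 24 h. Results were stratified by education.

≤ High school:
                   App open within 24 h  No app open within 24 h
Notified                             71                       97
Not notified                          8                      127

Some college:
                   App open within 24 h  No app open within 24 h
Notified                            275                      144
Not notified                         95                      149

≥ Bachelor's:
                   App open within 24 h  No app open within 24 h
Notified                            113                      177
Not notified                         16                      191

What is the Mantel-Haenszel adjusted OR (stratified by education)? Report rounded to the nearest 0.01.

OR_MH = Σ(aᵢdᵢ/nᵢ) / Σ(bᵢcᵢ/nᵢ), where nᵢ is the stratum total.
Stratum 1 (≤ High school): n = 303; a·d/n = 71·127/303 = 29.7591; b·c/n = 97·8/303 = 2.5611
Stratum 2 (Some college): n = 663; a·d/n = 275·149/663 = 61.8024; b·c/n = 144·95/663 = 20.6335
Stratum 3 (≥ Bachelor's): n = 497; a·d/n = 113·191/497 = 43.4266; b·c/n = 177·16/497 = 5.6982
OR_MH = (29.7591 + 61.8024 + 43.4266) / (2.5611 + 20.6335 + 5.6982) = 134.9880 / 28.8927 = 4.67204

4.67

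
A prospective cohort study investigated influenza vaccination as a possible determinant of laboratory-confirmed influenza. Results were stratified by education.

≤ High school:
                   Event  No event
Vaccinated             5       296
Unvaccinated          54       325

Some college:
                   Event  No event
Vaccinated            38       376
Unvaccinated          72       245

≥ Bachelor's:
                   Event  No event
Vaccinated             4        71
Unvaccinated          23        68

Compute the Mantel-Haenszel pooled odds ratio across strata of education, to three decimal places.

0.238

OR_MH = Σ(aᵢdᵢ/nᵢ) / Σ(bᵢcᵢ/nᵢ), where nᵢ is the stratum total.
Stratum 1 (≤ High school): n = 680; a·d/n = 5·325/680 = 2.3897; b·c/n = 296·54/680 = 23.5059
Stratum 2 (Some college): n = 731; a·d/n = 38·245/731 = 12.7360; b·c/n = 376·72/731 = 37.0342
Stratum 3 (≥ Bachelor's): n = 166; a·d/n = 4·68/166 = 1.6386; b·c/n = 71·23/166 = 9.8373
OR_MH = (2.3897 + 12.7360 + 1.6386) / (23.5059 + 37.0342 + 9.8373) = 16.7642 / 70.3774 = 0.23820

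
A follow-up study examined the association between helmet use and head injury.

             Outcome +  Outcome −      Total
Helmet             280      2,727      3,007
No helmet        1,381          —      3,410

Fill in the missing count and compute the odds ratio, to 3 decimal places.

The missing cell is in the unexposed row: 3410 − 1381 = 2029.
So a = 280, b = 2727, c = 1381, d = 2029.
OR = (a·d)/(b·c) = (280 × 2029) / (2727 × 1381) = 568120 / 3765987 = 0.15086

0.151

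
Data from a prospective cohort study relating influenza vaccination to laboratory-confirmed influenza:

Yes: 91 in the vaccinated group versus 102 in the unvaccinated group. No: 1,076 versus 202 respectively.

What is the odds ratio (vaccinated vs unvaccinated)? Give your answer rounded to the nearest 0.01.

0.17

From the description: a = 91, b = 1076, c = 102, d = 202.
OR = (a·d)/(b·c) = (91 × 202) / (1076 × 102) = 18382 / 109752 = 0.16749
Exposure is associated with lower odds of laboratory-confirmed influenza (OR = 0.17 < 1).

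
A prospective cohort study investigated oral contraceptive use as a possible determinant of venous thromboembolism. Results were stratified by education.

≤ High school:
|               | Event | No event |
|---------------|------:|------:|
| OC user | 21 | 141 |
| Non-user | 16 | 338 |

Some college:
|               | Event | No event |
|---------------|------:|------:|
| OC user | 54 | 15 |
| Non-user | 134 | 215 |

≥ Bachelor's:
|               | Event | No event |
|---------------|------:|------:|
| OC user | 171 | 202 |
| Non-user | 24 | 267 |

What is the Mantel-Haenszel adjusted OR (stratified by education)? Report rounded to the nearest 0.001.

6.692

OR_MH = Σ(aᵢdᵢ/nᵢ) / Σ(bᵢcᵢ/nᵢ), where nᵢ is the stratum total.
Stratum 1 (≤ High school): n = 516; a·d/n = 21·338/516 = 13.7558; b·c/n = 141·16/516 = 4.3721
Stratum 2 (Some college): n = 418; a·d/n = 54·215/418 = 27.7751; b·c/n = 15·134/418 = 4.8086
Stratum 3 (≥ Bachelor's): n = 664; a·d/n = 171·267/664 = 68.7605; b·c/n = 202·24/664 = 7.3012
OR_MH = (13.7558 + 27.7751 + 68.7605) / (4.3721 + 4.8086 + 7.3012) = 110.2915 / 16.4819 = 6.69167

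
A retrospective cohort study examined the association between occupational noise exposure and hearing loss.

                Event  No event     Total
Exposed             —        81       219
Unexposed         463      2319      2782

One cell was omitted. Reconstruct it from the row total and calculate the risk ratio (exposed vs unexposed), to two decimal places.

The missing cell is in the exposed row: 219 − 81 = 138.
So a = 138, b = 81, c = 463, d = 2319.
RR = [a/(a+b)] / [c/(c+d)] = (138/219) / (463/2782) = 0.63014/0.16643 = 3.78627

3.79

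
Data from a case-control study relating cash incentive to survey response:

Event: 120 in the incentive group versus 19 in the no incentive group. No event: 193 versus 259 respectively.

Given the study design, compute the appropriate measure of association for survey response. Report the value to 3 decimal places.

8.476

From the description: a = 120, b = 193, c = 19, d = 259.
This is a case-control study: participants were sampled on outcome status, so risks in the source population cannot be estimated directly — relative risk is not valid here. The odds ratio is the appropriate measure.
OR = (a·d)/(b·c) = (120 × 259) / (193 × 19) = 31080 / 3667 = 8.47559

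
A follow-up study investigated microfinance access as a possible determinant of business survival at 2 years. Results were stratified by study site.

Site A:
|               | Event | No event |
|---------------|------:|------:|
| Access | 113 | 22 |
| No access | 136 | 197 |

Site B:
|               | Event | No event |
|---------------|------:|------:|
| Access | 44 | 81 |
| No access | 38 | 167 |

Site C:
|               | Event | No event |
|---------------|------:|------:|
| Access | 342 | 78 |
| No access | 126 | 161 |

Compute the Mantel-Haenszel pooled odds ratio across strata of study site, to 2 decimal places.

OR_MH = Σ(aᵢdᵢ/nᵢ) / Σ(bᵢcᵢ/nᵢ), where nᵢ is the stratum total.
Stratum 1 (Site A): n = 468; a·d/n = 113·197/468 = 47.5662; b·c/n = 22·136/468 = 6.3932
Stratum 2 (Site B): n = 330; a·d/n = 44·167/330 = 22.2667; b·c/n = 81·38/330 = 9.3273
Stratum 3 (Site C): n = 707; a·d/n = 342·161/707 = 77.8812; b·c/n = 78·126/707 = 13.9010
OR_MH = (47.5662 + 22.2667 + 77.8812) / (6.3932 + 9.3273 + 13.9010) = 147.7141 / 29.6214 = 4.98673

4.99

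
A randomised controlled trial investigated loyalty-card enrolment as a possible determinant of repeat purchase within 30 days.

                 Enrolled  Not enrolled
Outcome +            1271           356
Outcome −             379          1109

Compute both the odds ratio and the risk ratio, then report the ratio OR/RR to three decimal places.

3.296

Reading the table with exposure as columns: a = 1271 (Enrolled, case), b = 379 (Enrolled, non-case), c = 356 (Not enrolled, case), d = 1109.
OR = (1271·1109)/(379·356) = 1409539/134924 = 10.44691
Risk in exposed = 1271/1650 = 0.77030; risk in unexposed = 356/1465 = 0.24300; RR = 3.16993
OR/RR = 10.44691 / 3.16993 = 3.29563
The outcome is not rare, so the OR lies further from 1 than the RR.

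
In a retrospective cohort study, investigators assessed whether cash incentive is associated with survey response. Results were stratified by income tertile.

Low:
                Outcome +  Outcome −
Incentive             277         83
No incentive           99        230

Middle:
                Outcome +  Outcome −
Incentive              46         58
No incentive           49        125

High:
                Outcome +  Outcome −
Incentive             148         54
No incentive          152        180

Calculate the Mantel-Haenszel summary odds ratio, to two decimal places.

OR_MH = Σ(aᵢdᵢ/nᵢ) / Σ(bᵢcᵢ/nᵢ), where nᵢ is the stratum total.
Stratum 1 (Low): n = 689; a·d/n = 277·230/689 = 92.4673; b·c/n = 83·99/689 = 11.9260
Stratum 2 (Middle): n = 278; a·d/n = 46·125/278 = 20.6835; b·c/n = 58·49/278 = 10.2230
Stratum 3 (High): n = 534; a·d/n = 148·180/534 = 49.8876; b·c/n = 54·152/534 = 15.3708
OR_MH = (92.4673 + 20.6835 + 49.8876) / (11.9260 + 10.2230 + 15.3708) = 163.0384 / 37.5198 = 4.34540

4.35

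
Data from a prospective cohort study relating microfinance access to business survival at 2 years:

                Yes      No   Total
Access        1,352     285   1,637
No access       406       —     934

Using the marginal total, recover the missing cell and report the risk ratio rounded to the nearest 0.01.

1.90

The missing cell is in the unexposed row: 934 − 406 = 528.
So a = 1352, b = 285, c = 406, d = 528.
RR = [a/(a+b)] / [c/(c+d)] = (1352/1637) / (406/934) = 0.82590/0.43469 = 1.89998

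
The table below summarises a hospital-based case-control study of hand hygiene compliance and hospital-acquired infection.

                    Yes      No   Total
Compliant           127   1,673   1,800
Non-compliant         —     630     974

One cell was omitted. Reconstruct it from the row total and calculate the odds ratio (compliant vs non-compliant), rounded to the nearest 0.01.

The missing cell is in the unexposed row: 974 − 630 = 344.
So a = 127, b = 1673, c = 344, d = 630.
OR = (a·d)/(b·c) = (127 × 630) / (1673 × 344) = 80010 / 575512 = 0.13902

0.14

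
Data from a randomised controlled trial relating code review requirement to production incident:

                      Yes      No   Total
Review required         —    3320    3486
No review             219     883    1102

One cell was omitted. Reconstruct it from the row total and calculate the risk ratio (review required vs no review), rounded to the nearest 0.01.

The missing cell is in the exposed row: 3486 − 3320 = 166.
So a = 166, b = 3320, c = 219, d = 883.
RR = [a/(a+b)] / [c/(c+d)] = (166/3486) / (219/1102) = 0.04762/0.19873 = 0.23962

0.24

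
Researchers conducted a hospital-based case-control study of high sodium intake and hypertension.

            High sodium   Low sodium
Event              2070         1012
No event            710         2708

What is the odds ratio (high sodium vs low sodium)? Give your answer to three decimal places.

Reading the table with exposure as columns: a = 2070 (High sodium, case), b = 710 (High sodium, non-case), c = 1012 (Low sodium, case), d = 2708.
OR = (a·d)/(b·c) = (2070 × 2708) / (710 × 1012) = 5605560 / 718520 = 7.80154
The odds of hypertension are about 7.80 times as high in the high sodium group.

7.802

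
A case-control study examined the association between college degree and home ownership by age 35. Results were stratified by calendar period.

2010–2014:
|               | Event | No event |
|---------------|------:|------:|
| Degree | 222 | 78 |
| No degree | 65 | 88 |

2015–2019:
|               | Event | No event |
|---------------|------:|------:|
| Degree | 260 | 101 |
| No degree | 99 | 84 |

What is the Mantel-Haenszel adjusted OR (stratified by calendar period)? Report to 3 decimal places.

OR_MH = Σ(aᵢdᵢ/nᵢ) / Σ(bᵢcᵢ/nᵢ), where nᵢ is the stratum total.
Stratum 1 (2010–2014): n = 453; a·d/n = 222·88/453 = 43.1258; b·c/n = 78·65/453 = 11.1921
Stratum 2 (2015–2019): n = 544; a·d/n = 260·84/544 = 40.1471; b·c/n = 101·99/544 = 18.3805
OR_MH = (43.1258 + 40.1471) / (11.1921 + 18.3805) = 83.2729 / 29.5726 = 2.81588

2.816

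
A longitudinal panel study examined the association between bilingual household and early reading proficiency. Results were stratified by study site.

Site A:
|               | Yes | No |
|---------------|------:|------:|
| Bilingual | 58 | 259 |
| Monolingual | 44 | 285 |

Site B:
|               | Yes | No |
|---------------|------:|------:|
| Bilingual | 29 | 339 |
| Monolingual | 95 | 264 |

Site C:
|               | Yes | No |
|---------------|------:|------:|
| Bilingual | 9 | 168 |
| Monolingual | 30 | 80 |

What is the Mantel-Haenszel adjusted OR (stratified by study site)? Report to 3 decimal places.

0.486

OR_MH = Σ(aᵢdᵢ/nᵢ) / Σ(bᵢcᵢ/nᵢ), where nᵢ is the stratum total.
Stratum 1 (Site A): n = 646; a·d/n = 58·285/646 = 25.5882; b·c/n = 259·44/646 = 17.6409
Stratum 2 (Site B): n = 727; a·d/n = 29·264/727 = 10.5309; b·c/n = 339·95/727 = 44.2985
Stratum 3 (Site C): n = 287; a·d/n = 9·80/287 = 2.5087; b·c/n = 168·30/287 = 17.5610
OR_MH = (25.5882 + 10.5309 + 2.5087) / (17.6409 + 44.2985 + 17.5610) = 38.6279 / 79.5003 = 0.48588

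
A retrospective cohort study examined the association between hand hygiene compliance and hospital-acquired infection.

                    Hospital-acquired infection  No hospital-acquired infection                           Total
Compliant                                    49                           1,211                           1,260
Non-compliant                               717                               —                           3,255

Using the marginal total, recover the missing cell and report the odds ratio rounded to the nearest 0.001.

0.143

The missing cell is in the unexposed row: 3255 − 717 = 2538.
So a = 49, b = 1211, c = 717, d = 2538.
OR = (a·d)/(b·c) = (49 × 2538) / (1211 × 717) = 124362 / 868287 = 0.14323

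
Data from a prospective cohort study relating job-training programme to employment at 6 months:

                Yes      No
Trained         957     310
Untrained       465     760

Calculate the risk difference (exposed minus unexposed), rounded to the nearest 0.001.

Cells: a = 957, b = 310, c = 465, d = 760.
Risk in exposed = 957/1267 = 0.755328; risk in unexposed = 465/1225 = 0.379592.
Risk difference = 0.755328 − 0.379592 = 0.375736

0.376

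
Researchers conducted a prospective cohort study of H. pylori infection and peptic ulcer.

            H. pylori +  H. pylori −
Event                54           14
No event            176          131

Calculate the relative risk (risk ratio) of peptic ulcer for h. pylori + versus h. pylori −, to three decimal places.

2.432

Reading the table with exposure as columns: a = 54 (H. pylori +, case), b = 176 (H. pylori +, non-case), c = 14 (H. pylori −, case), d = 131.
Risk in exposed = 54/230 = 0.23478; risk in unexposed = 14/145 = 0.09655.
RR = 0.23478 / 0.09655 = 2.43168
The risk among the exposed is 2.43 times that among the unexposed.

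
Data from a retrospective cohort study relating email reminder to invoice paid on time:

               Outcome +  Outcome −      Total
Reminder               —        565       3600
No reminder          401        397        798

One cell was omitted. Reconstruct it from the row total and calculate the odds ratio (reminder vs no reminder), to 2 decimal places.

The missing cell is in the exposed row: 3600 − 565 = 3035.
So a = 3035, b = 565, c = 401, d = 397.
OR = (a·d)/(b·c) = (3035 × 397) / (565 × 401) = 1204895 / 226565 = 5.31810

5.32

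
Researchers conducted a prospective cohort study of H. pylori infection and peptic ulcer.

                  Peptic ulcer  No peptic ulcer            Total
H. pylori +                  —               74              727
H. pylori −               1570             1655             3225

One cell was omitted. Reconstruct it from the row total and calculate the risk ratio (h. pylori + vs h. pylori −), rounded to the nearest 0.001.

The missing cell is in the exposed row: 727 − 74 = 653.
So a = 653, b = 74, c = 1570, d = 1655.
RR = [a/(a+b)] / [c/(c+d)] = (653/727) / (1570/3225) = 0.89821/0.48682 = 1.84505

1.845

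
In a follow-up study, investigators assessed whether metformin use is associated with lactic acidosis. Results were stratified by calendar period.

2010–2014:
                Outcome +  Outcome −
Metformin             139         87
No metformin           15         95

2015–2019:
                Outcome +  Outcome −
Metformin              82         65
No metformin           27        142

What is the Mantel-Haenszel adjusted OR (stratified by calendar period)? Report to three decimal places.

OR_MH = Σ(aᵢdᵢ/nᵢ) / Σ(bᵢcᵢ/nᵢ), where nᵢ is the stratum total.
Stratum 1 (2010–2014): n = 336; a·d/n = 139·95/336 = 39.3006; b·c/n = 87·15/336 = 3.8839
Stratum 2 (2015–2019): n = 316; a·d/n = 82·142/316 = 36.8481; b·c/n = 65·27/316 = 5.5538
OR_MH = (39.3006 + 36.8481) / (3.8839 + 5.5538) = 76.1487 / 9.4377 = 8.06854

8.069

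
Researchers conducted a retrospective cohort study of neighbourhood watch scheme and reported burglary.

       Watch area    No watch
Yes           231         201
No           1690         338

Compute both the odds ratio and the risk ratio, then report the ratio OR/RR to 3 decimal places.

Reading the table with exposure as columns: a = 231 (Watch area, case), b = 1690 (Watch area, non-case), c = 201 (No watch, case), d = 338.
OR = (231·338)/(1690·201) = 78078/339690 = 0.22985
Risk in exposed = 231/1921 = 0.12025; risk in unexposed = 201/539 = 0.37291; RR = 0.32246
OR/RR = 0.22985 / 0.32246 = 0.71280
The outcome is not rare, so the OR lies further from 1 than the RR.

0.713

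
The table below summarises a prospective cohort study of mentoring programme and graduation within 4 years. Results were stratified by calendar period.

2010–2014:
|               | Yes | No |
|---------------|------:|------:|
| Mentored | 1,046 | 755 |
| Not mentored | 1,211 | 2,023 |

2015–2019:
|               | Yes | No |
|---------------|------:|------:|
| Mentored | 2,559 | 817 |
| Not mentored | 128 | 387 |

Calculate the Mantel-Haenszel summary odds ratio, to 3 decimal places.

OR_MH = Σ(aᵢdᵢ/nᵢ) / Σ(bᵢcᵢ/nᵢ), where nᵢ is the stratum total.
Stratum 1 (2010–2014): n = 5035; a·d/n = 1046·2023/5035 = 420.2697; b·c/n = 755·1211/5035 = 181.5899
Stratum 2 (2015–2019): n = 3891; a·d/n = 2559·387/3891 = 254.5189; b·c/n = 817·128/3891 = 26.8764
OR_MH = (420.2697 + 254.5189) / (181.5899 + 26.8764) = 674.7886 / 208.4663 = 3.23692

3.237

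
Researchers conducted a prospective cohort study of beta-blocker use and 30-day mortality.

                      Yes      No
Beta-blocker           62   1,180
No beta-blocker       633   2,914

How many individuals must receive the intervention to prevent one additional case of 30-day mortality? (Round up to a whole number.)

Risk in treated group = 62/1242 = 0.04992; risk in control = 633/3547 = 0.17846.
Absolute risk reduction = 0.17846 − 0.04992 = 0.12854
NNT = 1 / ARR = 1 / 0.12854 = 7.780 → round up → 8

8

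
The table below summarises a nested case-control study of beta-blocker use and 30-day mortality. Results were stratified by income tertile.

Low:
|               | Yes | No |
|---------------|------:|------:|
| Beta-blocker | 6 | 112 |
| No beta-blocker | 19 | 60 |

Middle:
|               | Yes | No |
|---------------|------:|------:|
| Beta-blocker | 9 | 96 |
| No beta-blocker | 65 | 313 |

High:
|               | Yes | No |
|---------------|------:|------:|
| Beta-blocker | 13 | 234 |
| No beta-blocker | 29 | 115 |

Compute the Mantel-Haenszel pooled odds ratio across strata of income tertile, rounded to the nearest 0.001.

0.280

OR_MH = Σ(aᵢdᵢ/nᵢ) / Σ(bᵢcᵢ/nᵢ), where nᵢ is the stratum total.
Stratum 1 (Low): n = 197; a·d/n = 6·60/197 = 1.8274; b·c/n = 112·19/197 = 10.8020
Stratum 2 (Middle): n = 483; a·d/n = 9·313/483 = 5.8323; b·c/n = 96·65/483 = 12.9193
Stratum 3 (High): n = 391; a·d/n = 13·115/391 = 3.8235; b·c/n = 234·29/391 = 17.3555
OR_MH = (1.8274 + 5.8323 + 3.8235) / (10.8020 + 12.9193 + 17.3555) = 11.4832 / 41.0768 = 0.27956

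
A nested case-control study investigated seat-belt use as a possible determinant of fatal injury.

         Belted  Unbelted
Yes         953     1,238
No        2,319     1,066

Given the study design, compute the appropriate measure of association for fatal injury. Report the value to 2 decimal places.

Reading the table with exposure as columns: a = 953 (Belted, case), b = 2319 (Belted, non-case), c = 1238 (Unbelted, case), d = 1066.
This is a nested case-control study: participants were sampled on outcome status, so risks in the source population cannot be estimated directly — relative risk is not valid here. The odds ratio is the appropriate measure.
OR = (a·d)/(b·c) = (953 × 1066) / (2319 × 1238) = 1015898 / 2870922 = 0.35386

0.35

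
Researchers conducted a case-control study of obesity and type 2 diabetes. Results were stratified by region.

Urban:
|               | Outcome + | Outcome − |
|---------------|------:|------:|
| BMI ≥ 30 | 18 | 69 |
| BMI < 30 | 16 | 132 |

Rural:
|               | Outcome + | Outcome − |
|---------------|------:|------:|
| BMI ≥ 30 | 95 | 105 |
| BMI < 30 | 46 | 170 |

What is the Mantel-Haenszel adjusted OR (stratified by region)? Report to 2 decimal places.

OR_MH = Σ(aᵢdᵢ/nᵢ) / Σ(bᵢcᵢ/nᵢ), where nᵢ is the stratum total.
Stratum 1 (Urban): n = 235; a·d/n = 18·132/235 = 10.1106; b·c/n = 69·16/235 = 4.6979
Stratum 2 (Rural): n = 416; a·d/n = 95·170/416 = 38.8221; b·c/n = 105·46/416 = 11.6106
OR_MH = (10.1106 + 38.8221) / (4.6979 + 11.6106) = 48.9328 / 16.3084 = 3.00045

3.00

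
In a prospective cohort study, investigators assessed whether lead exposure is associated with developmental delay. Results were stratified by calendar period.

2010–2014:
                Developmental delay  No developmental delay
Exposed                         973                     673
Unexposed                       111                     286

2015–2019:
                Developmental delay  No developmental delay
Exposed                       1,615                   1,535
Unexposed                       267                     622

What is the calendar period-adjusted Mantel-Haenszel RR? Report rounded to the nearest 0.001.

1.829

RR_MH = Σ(aᵢ·n₀ᵢ/nᵢ) / Σ(cᵢ·n₁ᵢ/nᵢ), with n₁ᵢ = aᵢ+bᵢ (exposed), n₀ᵢ = cᵢ+dᵢ (unexposed), nᵢ = n₁ᵢ+n₀ᵢ.
Stratum 1 (2010–2014): n₁ = 1646, n₀ = 397, n = 2043; a·n₀/n = 973·397/2043 = 189.0754; c·n₁/n = 111·1646/2043 = 89.4302
Stratum 2 (2015–2019): n₁ = 3150, n₀ = 889, n = 4039; a·n₀/n = 1615·889/4039 = 355.4679; c·n₁/n = 267·3150/4039 = 208.2322
RR_MH = (189.0754 + 355.4679) / (89.4302 + 208.2322) = 544.5433 / 297.6625 = 1.82940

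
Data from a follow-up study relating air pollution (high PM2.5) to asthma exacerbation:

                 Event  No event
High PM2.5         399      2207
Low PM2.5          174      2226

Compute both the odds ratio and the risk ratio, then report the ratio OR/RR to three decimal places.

1.095

Cells: a = 399, b = 2207, c = 174, d = 2226.
OR = (399·2226)/(2207·174) = 888174/384018 = 2.31284
Risk in exposed = 399/2606 = 0.15311; risk in unexposed = 174/2400 = 0.07250; RR = 2.11184
OR/RR = 2.31284 / 2.11184 = 1.09518
The outcome is not rare, so the OR lies further from 1 than the RR.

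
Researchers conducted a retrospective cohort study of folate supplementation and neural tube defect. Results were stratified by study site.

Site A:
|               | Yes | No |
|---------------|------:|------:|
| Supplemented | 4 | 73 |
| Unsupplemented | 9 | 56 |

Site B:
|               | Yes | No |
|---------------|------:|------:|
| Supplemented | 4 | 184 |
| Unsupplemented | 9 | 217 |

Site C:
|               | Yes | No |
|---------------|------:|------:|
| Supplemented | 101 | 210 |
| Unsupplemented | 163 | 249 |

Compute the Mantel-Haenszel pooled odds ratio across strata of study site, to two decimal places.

OR_MH = Σ(aᵢdᵢ/nᵢ) / Σ(bᵢcᵢ/nᵢ), where nᵢ is the stratum total.
Stratum 1 (Site A): n = 142; a·d/n = 4·56/142 = 1.5775; b·c/n = 73·9/142 = 4.6268
Stratum 2 (Site B): n = 414; a·d/n = 4·217/414 = 2.0966; b·c/n = 184·9/414 = 4.0000
Stratum 3 (Site C): n = 723; a·d/n = 101·249/723 = 34.7842; b·c/n = 210·163/723 = 47.3444
OR_MH = (1.5775 + 2.0966 + 34.7842) / (4.6268 + 4.0000 + 47.3444) = 38.4583 / 55.9712 = 0.68711

0.69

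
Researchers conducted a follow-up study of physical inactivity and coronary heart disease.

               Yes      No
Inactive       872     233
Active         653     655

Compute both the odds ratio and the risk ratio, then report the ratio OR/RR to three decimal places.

2.375

Cells: a = 872, b = 233, c = 653, d = 655.
OR = (872·655)/(233·653) = 571160/152149 = 3.75395
Risk in exposed = 872/1105 = 0.78914; risk in unexposed = 653/1308 = 0.49924; RR = 1.58070
OR/RR = 3.75395 / 1.58070 = 2.37487
The outcome is not rare, so the OR lies further from 1 than the RR.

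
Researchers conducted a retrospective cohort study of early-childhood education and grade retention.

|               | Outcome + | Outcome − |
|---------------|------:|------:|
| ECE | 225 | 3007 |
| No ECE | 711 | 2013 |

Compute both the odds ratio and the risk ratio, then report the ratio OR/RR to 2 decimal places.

Cells: a = 225, b = 3007, c = 711, d = 2013.
OR = (225·2013)/(3007·711) = 452925/2137977 = 0.21185
Risk in exposed = 225/3232 = 0.06962; risk in unexposed = 711/2724 = 0.26101; RR = 0.26672
OR/RR = 0.21185 / 0.26672 = 0.79428
The outcome is not rare, so the OR lies further from 1 than the RR.

0.79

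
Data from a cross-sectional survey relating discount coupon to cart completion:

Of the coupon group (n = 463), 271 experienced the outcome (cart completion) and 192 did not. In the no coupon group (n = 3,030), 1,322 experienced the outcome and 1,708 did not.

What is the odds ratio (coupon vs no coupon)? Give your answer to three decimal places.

1.824

From the description: a = 271, b = 192, c = 1322, d = 1708.
OR = (a·d)/(b·c) = (271 × 1708) / (192 × 1322) = 462868 / 253824 = 1.82358
The odds of cart completion are about 1.82 times as high in the coupon group.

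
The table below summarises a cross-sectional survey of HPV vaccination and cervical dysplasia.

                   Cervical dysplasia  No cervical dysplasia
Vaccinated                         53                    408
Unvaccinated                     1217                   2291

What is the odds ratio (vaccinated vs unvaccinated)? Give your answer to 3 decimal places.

0.245

Cells: a = 53, b = 408, c = 1217, d = 2291.
OR = (a·d)/(b·c) = (53 × 2291) / (408 × 1217) = 121423 / 496536 = 0.24454
Exposure is associated with lower odds of cervical dysplasia (OR = 0.24 < 1).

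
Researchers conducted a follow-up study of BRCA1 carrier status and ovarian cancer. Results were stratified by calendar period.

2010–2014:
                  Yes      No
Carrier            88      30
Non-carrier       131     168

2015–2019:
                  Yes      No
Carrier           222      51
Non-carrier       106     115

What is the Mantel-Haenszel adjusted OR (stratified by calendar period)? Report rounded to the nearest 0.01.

4.28

OR_MH = Σ(aᵢdᵢ/nᵢ) / Σ(bᵢcᵢ/nᵢ), where nᵢ is the stratum total.
Stratum 1 (2010–2014): n = 417; a·d/n = 88·168/417 = 35.4532; b·c/n = 30·131/417 = 9.4245
Stratum 2 (2015–2019): n = 494; a·d/n = 222·115/494 = 51.6802; b·c/n = 51·106/494 = 10.9433
OR_MH = (35.4532 + 51.6802) / (9.4245 + 10.9433) = 87.1334 / 20.3678 = 4.27800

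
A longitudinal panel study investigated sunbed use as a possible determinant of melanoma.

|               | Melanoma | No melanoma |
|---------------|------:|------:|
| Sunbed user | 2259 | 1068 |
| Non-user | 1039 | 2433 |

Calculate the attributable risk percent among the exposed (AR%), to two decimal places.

55.93

Cells: a = 2259, b = 1068, c = 1039, d = 2433.
Risk in exposed = 2259/3327 = 0.67899; risk in unexposed = 1039/3472 = 0.29925.
RR = 0.67899/0.29925 = 2.26896
AR% = (RR − 1)/RR × 100 = (2.26896 − 1)/2.26896 × 100 = 55.9270%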